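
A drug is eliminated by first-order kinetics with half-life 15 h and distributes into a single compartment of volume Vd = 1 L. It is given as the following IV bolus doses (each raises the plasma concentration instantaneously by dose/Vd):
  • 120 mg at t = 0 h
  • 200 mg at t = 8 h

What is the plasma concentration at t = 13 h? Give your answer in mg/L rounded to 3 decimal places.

224.550 mg/L

k = ln 2 / 15 = 0.04621 per h
Dose 1 (120 mg at t=0 h): 120·exp(−0.04621·13) = 65.809 mg/L
Dose 2 (200 mg at t=8 h): 200·exp(−0.04621·5) = 158.740 mg/L
C(13) = 65.809 + 158.740 = 224.550 mg/L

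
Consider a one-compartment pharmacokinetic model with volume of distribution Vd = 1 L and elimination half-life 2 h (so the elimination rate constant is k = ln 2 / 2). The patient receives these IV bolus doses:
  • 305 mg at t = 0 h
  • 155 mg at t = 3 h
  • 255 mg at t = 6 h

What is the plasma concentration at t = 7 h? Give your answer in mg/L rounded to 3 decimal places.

246.021 mg/L

k = ln 2 / 2 = 0.34657 per h
Dose 1 (305 mg at t=0 h): 305·exp(−0.34657·7) = 26.958 mg/L
Dose 2 (155 mg at t=3 h): 155·exp(−0.34657·4) = 38.750 mg/L
Dose 3 (255 mg at t=6 h): 255·exp(−0.34657·1) = 180.312 mg/L
C(7) = 26.958 + 38.750 + 180.312 = 246.021 mg/L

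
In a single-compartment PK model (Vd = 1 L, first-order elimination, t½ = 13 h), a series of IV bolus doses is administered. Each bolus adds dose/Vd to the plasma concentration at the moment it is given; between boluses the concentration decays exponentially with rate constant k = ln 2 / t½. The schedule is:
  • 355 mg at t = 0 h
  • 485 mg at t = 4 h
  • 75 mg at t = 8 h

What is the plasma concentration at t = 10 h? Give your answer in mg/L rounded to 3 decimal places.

627.916 mg/L

k = ln 2 / 13 = 0.05332 per h
Dose 1 (355 mg at t=0 h): 355·exp(−0.05332·10) = 208.289 mg/L
Dose 2 (485 mg at t=4 h): 485·exp(−0.05332·6) = 352.213 mg/L
Dose 3 (75 mg at t=8 h): 75·exp(−0.05332·2) = 67.414 mg/L
C(10) = 208.289 + 352.213 + 67.414 = 627.916 mg/L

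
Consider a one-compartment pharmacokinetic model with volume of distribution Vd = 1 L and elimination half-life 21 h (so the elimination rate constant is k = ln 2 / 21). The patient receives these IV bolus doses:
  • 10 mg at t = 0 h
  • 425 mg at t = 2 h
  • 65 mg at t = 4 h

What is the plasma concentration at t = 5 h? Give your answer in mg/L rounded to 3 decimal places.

456.301 mg/L

k = ln 2 / 21 = 0.03301 per h
Dose 1 (10 mg at t=0 h): 10·exp(−0.03301·5) = 8.479 mg/L
Dose 2 (425 mg at t=2 h): 425·exp(−0.03301·3) = 384.933 mg/L
Dose 3 (65 mg at t=4 h): 65·exp(−0.03301·1) = 62.890 mg/L
C(5) = 8.479 + 384.933 + 62.890 = 456.301 mg/L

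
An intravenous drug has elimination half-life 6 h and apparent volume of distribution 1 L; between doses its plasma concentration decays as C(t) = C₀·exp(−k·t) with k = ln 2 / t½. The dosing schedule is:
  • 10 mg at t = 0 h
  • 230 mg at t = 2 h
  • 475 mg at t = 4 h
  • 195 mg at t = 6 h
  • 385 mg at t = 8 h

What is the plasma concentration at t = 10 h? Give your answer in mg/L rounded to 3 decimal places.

760.342 mg/L

k = ln 2 / 6 = 0.11552 per h
Dose 1 (10 mg at t=0 h): 10·exp(−0.11552·10) = 3.150 mg/L
Dose 2 (230 mg at t=2 h): 230·exp(−0.11552·8) = 91.276 mg/L
Dose 3 (475 mg at t=4 h): 475·exp(−0.11552·6) = 237.500 mg/L
Dose 4 (195 mg at t=6 h): 195·exp(−0.11552·4) = 122.842 mg/L
Dose 5 (385 mg at t=8 h): 385·exp(−0.11552·2) = 305.575 mg/L
C(10) = 3.150 + 91.276 + 237.500 + 122.842 + 305.575 = 760.342 mg/L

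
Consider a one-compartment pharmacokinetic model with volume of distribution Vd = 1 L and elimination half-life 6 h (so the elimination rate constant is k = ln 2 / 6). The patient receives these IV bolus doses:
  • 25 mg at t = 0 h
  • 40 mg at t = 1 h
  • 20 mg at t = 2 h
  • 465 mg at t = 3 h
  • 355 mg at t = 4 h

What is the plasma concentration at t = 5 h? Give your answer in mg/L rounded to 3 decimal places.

738.711 mg/L

k = ln 2 / 6 = 0.11552 per h
Dose 1 (25 mg at t=0 h): 25·exp(−0.11552·5) = 14.031 mg/L
Dose 2 (40 mg at t=1 h): 40·exp(−0.11552·4) = 25.198 mg/L
Dose 3 (20 mg at t=2 h): 20·exp(−0.11552·3) = 14.142 mg/L
Dose 4 (465 mg at t=3 h): 465·exp(−0.11552·2) = 369.071 mg/L
Dose 5 (355 mg at t=4 h): 355·exp(−0.11552·1) = 316.269 mg/L
C(5) = 14.031 + 25.198 + 14.142 + 369.071 + 316.269 = 738.711 mg/L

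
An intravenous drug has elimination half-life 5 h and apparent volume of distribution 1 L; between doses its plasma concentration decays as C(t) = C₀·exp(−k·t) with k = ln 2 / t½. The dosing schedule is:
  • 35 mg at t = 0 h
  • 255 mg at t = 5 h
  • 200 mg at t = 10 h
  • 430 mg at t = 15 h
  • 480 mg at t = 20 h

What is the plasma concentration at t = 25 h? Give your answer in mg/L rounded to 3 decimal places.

k = ln 2 / 5 = 0.13863 per h
Dose 1 (35 mg at t=0 h): 35·exp(−0.13863·25) = 1.094 mg/L
Dose 2 (255 mg at t=5 h): 255·exp(−0.13863·20) = 15.938 mg/L
Dose 3 (200 mg at t=10 h): 200·exp(−0.13863·15) = 25.000 mg/L
Dose 4 (430 mg at t=15 h): 430·exp(−0.13863·10) = 107.500 mg/L
Dose 5 (480 mg at t=20 h): 480·exp(−0.13863·5) = 240.000 mg/L
C(25) = 1.094 + 15.938 + 25.000 + 107.500 + 240.000 = 389.531 mg/L

389.531 mg/L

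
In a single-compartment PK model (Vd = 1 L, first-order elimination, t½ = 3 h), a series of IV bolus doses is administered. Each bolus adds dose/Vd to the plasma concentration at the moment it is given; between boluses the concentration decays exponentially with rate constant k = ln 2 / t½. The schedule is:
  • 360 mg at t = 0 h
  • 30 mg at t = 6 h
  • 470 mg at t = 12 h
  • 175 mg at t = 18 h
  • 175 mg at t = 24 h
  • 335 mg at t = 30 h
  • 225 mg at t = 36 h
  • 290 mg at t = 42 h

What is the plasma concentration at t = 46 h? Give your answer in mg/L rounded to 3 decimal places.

k = ln 2 / 3 = 0.23105 per h
Dose 1 (360 mg at t=0 h): 360·exp(−0.23105·46) = 0.009 mg/L
Dose 2 (30 mg at t=6 h): 30·exp(−0.23105·40) = 0.003 mg/L
Dose 3 (470 mg at t=12 h): 470·exp(−0.23105·34) = 0.182 mg/L
Dose 4 (175 mg at t=18 h): 175·exp(−0.23105·28) = 0.271 mg/L
Dose 5 (175 mg at t=24 h): 175·exp(−0.23105·22) = 1.085 mg/L
Dose 6 (335 mg at t=30 h): 335·exp(−0.23105·16) = 8.309 mg/L
Dose 7 (225 mg at t=36 h): 225·exp(−0.23105·10) = 22.323 mg/L
Dose 8 (290 mg at t=42 h): 290·exp(−0.23105·4) = 115.087 mg/L
C(46) = 0.009 + 0.003 + 0.182 + 0.271 + 1.085 + 8.309 + 22.323 + 115.087 = 147.269 mg/L

147.269 mg/L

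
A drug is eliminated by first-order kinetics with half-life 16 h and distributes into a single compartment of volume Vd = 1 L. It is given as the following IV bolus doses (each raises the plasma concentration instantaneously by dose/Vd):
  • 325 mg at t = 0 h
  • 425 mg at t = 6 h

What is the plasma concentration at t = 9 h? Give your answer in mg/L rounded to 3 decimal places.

593.270 mg/L

k = ln 2 / 16 = 0.04332 per h
Dose 1 (325 mg at t=0 h): 325·exp(−0.04332·9) = 220.067 mg/L
Dose 2 (425 mg at t=6 h): 425·exp(−0.04332·3) = 373.204 mg/L
C(9) = 220.067 + 373.204 = 593.270 mg/L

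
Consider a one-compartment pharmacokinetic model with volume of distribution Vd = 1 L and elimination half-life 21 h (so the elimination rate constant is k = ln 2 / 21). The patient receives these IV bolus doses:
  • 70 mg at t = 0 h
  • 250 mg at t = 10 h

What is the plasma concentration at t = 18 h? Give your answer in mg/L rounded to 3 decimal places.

k = ln 2 / 21 = 0.03301 per h
Dose 1 (70 mg at t=0 h): 70·exp(−0.03301·18) = 38.643 mg/L
Dose 2 (250 mg at t=10 h): 250·exp(−0.03301·8) = 191.983 mg/L
C(18) = 38.643 + 191.983 = 230.626 mg/L

230.626 mg/L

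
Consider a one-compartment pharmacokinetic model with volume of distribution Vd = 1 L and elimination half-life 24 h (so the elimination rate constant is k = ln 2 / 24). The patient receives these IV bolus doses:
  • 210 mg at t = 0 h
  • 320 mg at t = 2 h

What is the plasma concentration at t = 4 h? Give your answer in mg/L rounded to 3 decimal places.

489.129 mg/L

k = ln 2 / 24 = 0.02888 per h
Dose 1 (210 mg at t=0 h): 210·exp(−0.02888·4) = 187.089 mg/L
Dose 2 (320 mg at t=2 h): 320·exp(−0.02888·2) = 302.040 mg/L
C(4) = 187.089 + 302.040 = 489.129 mg/L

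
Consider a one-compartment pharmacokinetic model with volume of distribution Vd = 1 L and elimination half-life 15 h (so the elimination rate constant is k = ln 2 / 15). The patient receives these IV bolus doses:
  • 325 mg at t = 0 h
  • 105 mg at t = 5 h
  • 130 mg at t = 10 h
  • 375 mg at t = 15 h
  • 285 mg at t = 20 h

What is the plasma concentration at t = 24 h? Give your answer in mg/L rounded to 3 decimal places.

703.235 mg/L

k = ln 2 / 15 = 0.04621 per h
Dose 1 (325 mg at t=0 h): 325·exp(−0.04621·24) = 107.210 mg/L
Dose 2 (105 mg at t=5 h): 105·exp(−0.04621·19) = 43.640 mg/L
Dose 3 (130 mg at t=10 h): 130·exp(−0.04621·14) = 68.074 mg/L
Dose 4 (375 mg at t=15 h): 375·exp(−0.04621·9) = 247.408 mg/L
Dose 5 (285 mg at t=20 h): 285·exp(−0.04621·4) = 236.903 mg/L
C(24) = 107.210 + 43.640 + 68.074 + 247.408 + 236.903 = 703.235 mg/L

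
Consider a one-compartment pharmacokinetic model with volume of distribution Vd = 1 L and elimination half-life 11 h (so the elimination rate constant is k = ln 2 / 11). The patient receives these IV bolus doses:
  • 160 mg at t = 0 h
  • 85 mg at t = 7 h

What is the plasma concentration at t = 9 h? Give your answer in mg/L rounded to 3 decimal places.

k = ln 2 / 11 = 0.06301 per h
Dose 1 (160 mg at t=0 h): 160·exp(−0.06301·9) = 90.745 mg/L
Dose 2 (85 mg at t=7 h): 85·exp(−0.06301·2) = 74.935 mg/L
C(9) = 90.745 + 74.935 = 165.680 mg/L

165.680 mg/L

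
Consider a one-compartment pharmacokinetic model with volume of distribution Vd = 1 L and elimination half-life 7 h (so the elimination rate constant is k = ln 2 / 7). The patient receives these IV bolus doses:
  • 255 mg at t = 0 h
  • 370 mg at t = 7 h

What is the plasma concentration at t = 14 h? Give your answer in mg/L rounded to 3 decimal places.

k = ln 2 / 7 = 0.09902 per h
Dose 1 (255 mg at t=0 h): 255·exp(−0.09902·14) = 63.750 mg/L
Dose 2 (370 mg at t=7 h): 370·exp(−0.09902·7) = 185.000 mg/L
C(14) = 63.750 + 185.000 = 248.750 mg/L

248.750 mg/L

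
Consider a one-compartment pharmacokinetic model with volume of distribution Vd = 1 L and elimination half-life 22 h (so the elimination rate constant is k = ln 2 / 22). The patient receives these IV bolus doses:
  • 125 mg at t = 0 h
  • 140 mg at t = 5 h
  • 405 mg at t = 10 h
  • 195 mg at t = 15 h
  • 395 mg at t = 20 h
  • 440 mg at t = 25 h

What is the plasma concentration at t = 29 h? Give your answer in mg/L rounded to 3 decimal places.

k = ln 2 / 22 = 0.03151 per h
Dose 1 (125 mg at t=0 h): 125·exp(−0.03151·29) = 50.130 mg/L
Dose 2 (140 mg at t=5 h): 140·exp(−0.03151·24) = 65.725 mg/L
Dose 3 (405 mg at t=10 h): 405·exp(−0.03151·19) = 222.574 mg/L
Dose 4 (195 mg at t=15 h): 195·exp(−0.03151·14) = 125.450 mg/L
Dose 5 (395 mg at t=20 h): 395·exp(−0.03151·9) = 297.474 mg/L
Dose 6 (440 mg at t=25 h): 440·exp(−0.03151·4) = 387.900 mg/L
C(29) = 50.130 + 65.725 + 222.574 + 125.450 + 297.474 + 387.900 = 1149.253 mg/L

1149.253 mg/L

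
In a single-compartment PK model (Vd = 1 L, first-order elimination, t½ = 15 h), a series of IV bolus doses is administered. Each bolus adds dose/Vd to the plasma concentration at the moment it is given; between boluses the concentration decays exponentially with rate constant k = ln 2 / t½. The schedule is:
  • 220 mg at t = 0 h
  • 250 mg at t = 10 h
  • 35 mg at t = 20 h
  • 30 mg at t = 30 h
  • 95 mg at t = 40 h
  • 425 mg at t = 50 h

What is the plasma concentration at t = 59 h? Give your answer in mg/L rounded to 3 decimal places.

373.883 mg/L

k = ln 2 / 15 = 0.04621 per h
Dose 1 (220 mg at t=0 h): 220·exp(−0.04621·59) = 14.400 mg/L
Dose 2 (250 mg at t=10 h): 250·exp(−0.04621·49) = 25.976 mg/L
Dose 3 (35 mg at t=20 h): 35·exp(−0.04621·39) = 5.773 mg/L
Dose 4 (30 mg at t=30 h): 30·exp(−0.04621·29) = 7.855 mg/L
Dose 5 (95 mg at t=40 h): 95·exp(−0.04621·19) = 39.484 mg/L
Dose 6 (425 mg at t=50 h): 425·exp(−0.04621·9) = 280.395 mg/L
C(59) = 14.400 + 25.976 + 5.773 + 7.855 + 39.484 + 280.395 = 373.883 mg/L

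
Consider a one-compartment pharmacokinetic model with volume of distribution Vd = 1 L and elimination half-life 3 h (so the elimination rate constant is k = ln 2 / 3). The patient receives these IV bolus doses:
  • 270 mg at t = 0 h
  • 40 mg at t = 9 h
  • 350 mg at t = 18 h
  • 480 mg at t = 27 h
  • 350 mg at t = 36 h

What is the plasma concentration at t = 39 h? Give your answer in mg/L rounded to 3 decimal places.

k = ln 2 / 3 = 0.23105 per h
Dose 1 (270 mg at t=0 h): 270·exp(−0.23105·39) = 0.033 mg/L
Dose 2 (40 mg at t=9 h): 40·exp(−0.23105·30) = 0.039 mg/L
Dose 3 (350 mg at t=18 h): 350·exp(−0.23105·21) = 2.734 mg/L
Dose 4 (480 mg at t=27 h): 480·exp(−0.23105·12) = 30.000 mg/L
Dose 5 (350 mg at t=36 h): 350·exp(−0.23105·3) = 175.000 mg/L
C(39) = 0.033 + 0.039 + 2.734 + 30.000 + 175.000 = 207.806 mg/L

207.806 mg/L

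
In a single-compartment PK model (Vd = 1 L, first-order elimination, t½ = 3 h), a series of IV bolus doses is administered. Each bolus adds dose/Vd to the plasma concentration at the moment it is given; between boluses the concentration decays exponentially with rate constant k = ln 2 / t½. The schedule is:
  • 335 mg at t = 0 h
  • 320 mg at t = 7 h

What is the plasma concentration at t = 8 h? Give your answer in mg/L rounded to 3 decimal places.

k = ln 2 / 3 = 0.23105 per h
Dose 1 (335 mg at t=0 h): 335·exp(−0.23105·8) = 52.759 mg/L
Dose 2 (320 mg at t=7 h): 320·exp(−0.23105·1) = 253.984 mg/L
C(8) = 52.759 + 253.984 = 306.743 mg/L

306.743 mg/L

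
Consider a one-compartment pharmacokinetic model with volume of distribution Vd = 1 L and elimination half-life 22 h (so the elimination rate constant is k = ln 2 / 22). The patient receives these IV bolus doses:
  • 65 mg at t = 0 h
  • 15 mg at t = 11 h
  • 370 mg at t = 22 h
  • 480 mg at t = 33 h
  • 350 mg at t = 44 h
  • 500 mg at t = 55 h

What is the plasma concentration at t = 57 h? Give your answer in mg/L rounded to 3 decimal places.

k = ln 2 / 22 = 0.03151 per h
Dose 1 (65 mg at t=0 h): 65·exp(−0.03151·57) = 10.789 mg/L
Dose 2 (15 mg at t=11 h): 15·exp(−0.03151·46) = 3.521 mg/L
Dose 3 (370 mg at t=22 h): 370·exp(−0.03151·35) = 122.826 mg/L
Dose 4 (480 mg at t=33 h): 480·exp(−0.03151·24) = 225.343 mg/L
Dose 5 (350 mg at t=44 h): 350·exp(−0.03151·13) = 232.374 mg/L
Dose 6 (500 mg at t=55 h): 500·exp(−0.03151·2) = 469.465 mg/L
C(57) = 10.789 + 3.521 + 122.826 + 225.343 + 232.374 + 469.465 = 1064.318 mg/L

1064.318 mg/L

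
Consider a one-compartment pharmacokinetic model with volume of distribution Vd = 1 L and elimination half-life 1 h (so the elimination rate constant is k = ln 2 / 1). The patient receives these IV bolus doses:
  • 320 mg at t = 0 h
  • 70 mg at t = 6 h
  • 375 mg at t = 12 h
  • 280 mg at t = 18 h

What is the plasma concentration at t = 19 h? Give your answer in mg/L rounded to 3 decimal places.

142.939 mg/L

k = ln 2 / 1 = 0.69315 per h
Dose 1 (320 mg at t=0 h): 320·exp(−0.69315·19) = 0.001 mg/L
Dose 2 (70 mg at t=6 h): 70·exp(−0.69315·13) = 0.009 mg/L
Dose 3 (375 mg at t=12 h): 375·exp(−0.69315·7) = 2.930 mg/L
Dose 4 (280 mg at t=18 h): 280·exp(−0.69315·1) = 140.000 mg/L
C(19) = 0.001 + 0.009 + 2.930 + 140.000 = 142.939 mg/L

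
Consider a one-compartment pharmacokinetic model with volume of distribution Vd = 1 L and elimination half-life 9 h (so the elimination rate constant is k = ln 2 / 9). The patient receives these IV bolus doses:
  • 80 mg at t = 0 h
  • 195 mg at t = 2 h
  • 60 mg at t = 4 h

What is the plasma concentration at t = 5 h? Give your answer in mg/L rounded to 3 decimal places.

k = ln 2 / 9 = 0.07702 per h
Dose 1 (80 mg at t=0 h): 80·exp(−0.07702·5) = 54.432 mg/L
Dose 2 (195 mg at t=2 h): 195·exp(−0.07702·3) = 154.772 mg/L
Dose 3 (60 mg at t=4 h): 60·exp(−0.07702·1) = 55.552 mg/L
C(5) = 54.432 + 154.772 + 55.552 = 264.756 mg/L

264.756 mg/L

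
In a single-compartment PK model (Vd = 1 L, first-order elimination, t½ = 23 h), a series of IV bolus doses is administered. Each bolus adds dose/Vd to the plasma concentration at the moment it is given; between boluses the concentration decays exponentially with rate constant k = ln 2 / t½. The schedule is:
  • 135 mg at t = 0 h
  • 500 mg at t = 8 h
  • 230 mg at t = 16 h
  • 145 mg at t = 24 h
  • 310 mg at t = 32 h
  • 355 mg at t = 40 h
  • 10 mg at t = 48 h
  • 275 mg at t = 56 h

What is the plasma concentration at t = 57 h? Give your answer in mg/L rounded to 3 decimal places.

k = ln 2 / 23 = 0.03014 per h
Dose 1 (135 mg at t=0 h): 135·exp(−0.03014·57) = 24.227 mg/L
Dose 2 (500 mg at t=8 h): 500·exp(−0.03014·49) = 114.195 mg/L
Dose 3 (230 mg at t=16 h): 230·exp(−0.03014·41) = 66.851 mg/L
Dose 4 (145 mg at t=24 h): 145·exp(−0.03014·33) = 53.636 mg/L
Dose 5 (310 mg at t=32 h): 310·exp(−0.03014·25) = 145.934 mg/L
Dose 6 (355 mg at t=40 h): 355·exp(−0.03014·17) = 212.681 mg/L
Dose 7 (10 mg at t=48 h): 10·exp(−0.03014·9) = 7.624 mg/L
Dose 8 (275 mg at t=56 h): 275·exp(−0.03014·1) = 266.836 mg/L
C(57) = 24.227 + 114.195 + 66.851 + 53.636 + 145.934 + 212.681 + 7.624 + 266.836 = 891.983 mg/L

891.983 mg/L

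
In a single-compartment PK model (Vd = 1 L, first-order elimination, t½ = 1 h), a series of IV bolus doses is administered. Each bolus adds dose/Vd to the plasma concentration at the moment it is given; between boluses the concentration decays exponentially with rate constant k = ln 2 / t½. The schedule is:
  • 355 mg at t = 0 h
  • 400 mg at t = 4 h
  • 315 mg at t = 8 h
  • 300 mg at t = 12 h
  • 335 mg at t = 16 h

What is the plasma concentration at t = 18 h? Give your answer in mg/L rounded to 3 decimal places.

88.771 mg/L

k = ln 2 / 1 = 0.69315 per h
Dose 1 (355 mg at t=0 h): 355·exp(−0.69315·18) = 0.001 mg/L
Dose 2 (400 mg at t=4 h): 400·exp(−0.69315·14) = 0.024 mg/L
Dose 3 (315 mg at t=8 h): 315·exp(−0.69315·10) = 0.308 mg/L
Dose 4 (300 mg at t=12 h): 300·exp(−0.69315·6) = 4.688 mg/L
Dose 5 (335 mg at t=16 h): 335·exp(−0.69315·2) = 83.750 mg/L
C(18) = 0.001 + 0.024 + 0.308 + 4.688 + 83.750 = 88.771 mg/L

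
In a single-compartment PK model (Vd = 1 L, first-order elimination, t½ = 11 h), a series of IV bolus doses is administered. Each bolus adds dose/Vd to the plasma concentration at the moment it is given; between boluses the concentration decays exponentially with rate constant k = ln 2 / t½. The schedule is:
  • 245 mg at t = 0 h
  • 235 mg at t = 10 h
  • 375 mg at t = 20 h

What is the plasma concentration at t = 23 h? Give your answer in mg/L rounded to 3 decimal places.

k = ln 2 / 11 = 0.06301 per h
Dose 1 (245 mg at t=0 h): 245·exp(−0.06301·23) = 57.510 mg/L
Dose 2 (235 mg at t=10 h): 235·exp(−0.06301·13) = 103.587 mg/L
Dose 3 (375 mg at t=20 h): 375·exp(−0.06301·3) = 310.407 mg/L
C(23) = 57.510 + 103.587 + 310.407 = 471.504 mg/L

471.504 mg/L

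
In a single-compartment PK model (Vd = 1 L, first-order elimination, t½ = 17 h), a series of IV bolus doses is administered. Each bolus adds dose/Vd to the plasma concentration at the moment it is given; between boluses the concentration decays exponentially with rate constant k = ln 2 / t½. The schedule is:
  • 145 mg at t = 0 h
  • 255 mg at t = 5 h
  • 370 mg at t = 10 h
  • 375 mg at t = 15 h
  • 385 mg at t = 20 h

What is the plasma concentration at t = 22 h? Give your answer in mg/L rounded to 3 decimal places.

k = ln 2 / 17 = 0.04077 per h
Dose 1 (145 mg at t=0 h): 145·exp(−0.04077·22) = 59.129 mg/L
Dose 2 (255 mg at t=5 h): 255·exp(−0.04077·17) = 127.500 mg/L
Dose 3 (370 mg at t=10 h): 370·exp(−0.04077·12) = 226.835 mg/L
Dose 4 (375 mg at t=15 h): 375·exp(−0.04077·7) = 281.889 mg/L
Dose 5 (385 mg at t=20 h): 385·exp(−0.04077·2) = 354.851 mg/L
C(22) = 59.129 + 127.500 + 226.835 + 281.889 + 354.851 = 1050.203 mg/L

1050.203 mg/L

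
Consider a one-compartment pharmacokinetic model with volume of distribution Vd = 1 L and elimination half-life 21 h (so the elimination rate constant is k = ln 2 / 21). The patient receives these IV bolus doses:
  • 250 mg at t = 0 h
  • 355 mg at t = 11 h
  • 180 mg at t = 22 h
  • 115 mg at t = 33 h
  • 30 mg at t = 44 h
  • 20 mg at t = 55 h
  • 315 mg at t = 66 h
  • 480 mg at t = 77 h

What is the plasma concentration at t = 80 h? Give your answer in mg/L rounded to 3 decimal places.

k = ln 2 / 21 = 0.03301 per h
Dose 1 (250 mg at t=0 h): 250·exp(−0.03301·80) = 17.830 mg/L
Dose 2 (355 mg at t=11 h): 355·exp(−0.03301·69) = 36.402 mg/L
Dose 3 (180 mg at t=22 h): 180·exp(−0.03301·58) = 26.537 mg/L
Dose 4 (115 mg at t=33 h): 115·exp(−0.03301·47) = 24.376 mg/L
Dose 5 (30 mg at t=44 h): 30·exp(−0.03301·36) = 9.143 mg/L
Dose 6 (20 mg at t=55 h): 20·exp(−0.03301·25) = 8.763 mg/L
Dose 7 (315 mg at t=66 h): 315·exp(−0.03301·14) = 198.438 mg/L
Dose 8 (480 mg at t=77 h): 480·exp(−0.03301·3) = 434.747 mg/L
C(80) = 17.830 + 36.402 + 26.537 + 24.376 + 9.143 + 8.763 + 198.438 + 434.747 = 756.237 mg/L

756.237 mg/L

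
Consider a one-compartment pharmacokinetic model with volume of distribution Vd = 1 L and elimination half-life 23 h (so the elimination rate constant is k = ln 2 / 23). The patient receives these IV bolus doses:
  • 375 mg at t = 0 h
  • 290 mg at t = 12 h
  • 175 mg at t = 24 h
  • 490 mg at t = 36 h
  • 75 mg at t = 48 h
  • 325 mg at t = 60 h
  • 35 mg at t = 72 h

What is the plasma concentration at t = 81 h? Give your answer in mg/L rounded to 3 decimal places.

453.577 mg/L

k = ln 2 / 23 = 0.03014 per h
Dose 1 (375 mg at t=0 h): 375·exp(−0.03014·81) = 32.650 mg/L
Dose 2 (290 mg at t=12 h): 290·exp(−0.03014·69) = 36.250 mg/L
Dose 3 (175 mg at t=24 h): 175·exp(−0.03014·57) = 31.406 mg/L
Dose 4 (490 mg at t=36 h): 490·exp(−0.03014·45) = 126.248 mg/L
Dose 5 (75 mg at t=48 h): 75·exp(−0.03014·33) = 27.743 mg/L
Dose 6 (325 mg at t=60 h): 325·exp(−0.03014·21) = 172.596 mg/L
Dose 7 (35 mg at t=72 h): 35·exp(−0.03014·9) = 26.685 mg/L
C(81) = 32.650 + 36.250 + 31.406 + 126.248 + 27.743 + 172.596 + 26.685 = 453.577 mg/L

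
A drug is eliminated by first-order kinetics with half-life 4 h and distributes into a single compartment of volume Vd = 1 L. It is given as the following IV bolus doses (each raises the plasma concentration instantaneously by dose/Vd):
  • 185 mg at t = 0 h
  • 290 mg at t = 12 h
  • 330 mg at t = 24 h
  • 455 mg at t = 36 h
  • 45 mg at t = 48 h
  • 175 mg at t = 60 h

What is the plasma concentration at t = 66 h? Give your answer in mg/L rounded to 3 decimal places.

k = ln 2 / 4 = 0.17329 per h
Dose 1 (185 mg at t=0 h): 185·exp(−0.17329·66) = 0.002 mg/L
Dose 2 (290 mg at t=12 h): 290·exp(−0.17329·54) = 0.025 mg/L
Dose 3 (330 mg at t=24 h): 330·exp(−0.17329·42) = 0.228 mg/L
Dose 4 (455 mg at t=36 h): 455·exp(−0.17329·30) = 2.514 mg/L
Dose 5 (45 mg at t=48 h): 45·exp(−0.17329·18) = 1.989 mg/L
Dose 6 (175 mg at t=60 h): 175·exp(−0.17329·6) = 61.872 mg/L
C(66) = 0.002 + 0.025 + 0.228 + 2.514 + 1.989 + 61.872 = 66.629 mg/L

66.629 mg/L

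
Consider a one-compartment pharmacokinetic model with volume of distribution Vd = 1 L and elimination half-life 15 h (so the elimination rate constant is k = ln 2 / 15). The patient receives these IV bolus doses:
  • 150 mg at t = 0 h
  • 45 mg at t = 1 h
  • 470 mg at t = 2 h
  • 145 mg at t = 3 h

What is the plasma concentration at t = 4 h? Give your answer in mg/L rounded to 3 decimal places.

730.822 mg/L

k = ln 2 / 15 = 0.04621 per h
Dose 1 (150 mg at t=0 h): 150·exp(−0.04621·4) = 124.686 mg/L
Dose 2 (45 mg at t=1 h): 45·exp(−0.04621·3) = 39.175 mg/L
Dose 3 (470 mg at t=2 h): 470·exp(−0.04621·2) = 428.510 mg/L
Dose 4 (145 mg at t=3 h): 145·exp(−0.04621·1) = 138.452 mg/L
C(4) = 124.686 + 39.175 + 428.510 + 138.452 = 730.822 mg/L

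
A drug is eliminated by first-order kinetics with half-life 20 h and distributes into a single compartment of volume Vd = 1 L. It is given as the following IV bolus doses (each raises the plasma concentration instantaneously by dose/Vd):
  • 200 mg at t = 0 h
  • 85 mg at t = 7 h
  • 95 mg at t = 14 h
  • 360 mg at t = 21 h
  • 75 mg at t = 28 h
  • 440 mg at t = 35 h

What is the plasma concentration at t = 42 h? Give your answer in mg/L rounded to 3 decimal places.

k = ln 2 / 20 = 0.03466 per h
Dose 1 (200 mg at t=0 h): 200·exp(−0.03466·42) = 46.652 mg/L
Dose 2 (85 mg at t=7 h): 85·exp(−0.03466·35) = 25.271 mg/L
Dose 3 (95 mg at t=14 h): 95·exp(−0.03466·28) = 35.998 mg/L
Dose 4 (360 mg at t=21 h): 360·exp(−0.03466·21) = 173.869 mg/L
Dose 5 (75 mg at t=28 h): 75·exp(−0.03466·14) = 46.168 mg/L
Dose 6 (440 mg at t=35 h): 440·exp(−0.03466·7) = 345.217 mg/L
C(42) = 46.652 + 25.271 + 35.998 + 173.869 + 46.168 + 345.217 = 673.174 mg/L

673.174 mg/L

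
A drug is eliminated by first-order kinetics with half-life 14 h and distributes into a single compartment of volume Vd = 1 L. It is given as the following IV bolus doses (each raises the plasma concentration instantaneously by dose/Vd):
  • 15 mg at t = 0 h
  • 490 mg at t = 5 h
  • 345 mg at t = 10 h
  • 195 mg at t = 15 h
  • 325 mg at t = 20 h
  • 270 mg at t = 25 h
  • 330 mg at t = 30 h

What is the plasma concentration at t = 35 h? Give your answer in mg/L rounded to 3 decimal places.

k = ln 2 / 14 = 0.04951 per h
Dose 1 (15 mg at t=0 h): 15·exp(−0.04951·35) = 2.652 mg/L
Dose 2 (490 mg at t=5 h): 490·exp(−0.04951·30) = 110.951 mg/L
Dose 3 (345 mg at t=10 h): 345·exp(−0.04951·25) = 100.061 mg/L
Dose 4 (195 mg at t=15 h): 195·exp(−0.04951·20) = 72.442 mg/L
Dose 5 (325 mg at t=20 h): 325·exp(−0.04951·15) = 154.650 mg/L
Dose 6 (270 mg at t=25 h): 270·exp(−0.04951·10) = 164.567 mg/L
Dose 7 (330 mg at t=30 h): 330·exp(−0.04951·5) = 257.634 mg/L
C(35) = 2.652 + 110.951 + 100.061 + 72.442 + 154.650 + 164.567 + 257.634 = 862.958 mg/L

862.958 mg/L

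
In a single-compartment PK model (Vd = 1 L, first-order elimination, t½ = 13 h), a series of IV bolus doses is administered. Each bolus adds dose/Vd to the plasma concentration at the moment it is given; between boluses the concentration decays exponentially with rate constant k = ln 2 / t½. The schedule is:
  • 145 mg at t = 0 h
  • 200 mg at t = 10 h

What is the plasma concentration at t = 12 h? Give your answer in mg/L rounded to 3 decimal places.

k = ln 2 / 13 = 0.05332 per h
Dose 1 (145 mg at t=0 h): 145·exp(−0.05332·12) = 76.471 mg/L
Dose 2 (200 mg at t=10 h): 200·exp(−0.05332·2) = 179.770 mg/L
C(12) = 76.471 + 179.770 = 256.241 mg/L

256.241 mg/L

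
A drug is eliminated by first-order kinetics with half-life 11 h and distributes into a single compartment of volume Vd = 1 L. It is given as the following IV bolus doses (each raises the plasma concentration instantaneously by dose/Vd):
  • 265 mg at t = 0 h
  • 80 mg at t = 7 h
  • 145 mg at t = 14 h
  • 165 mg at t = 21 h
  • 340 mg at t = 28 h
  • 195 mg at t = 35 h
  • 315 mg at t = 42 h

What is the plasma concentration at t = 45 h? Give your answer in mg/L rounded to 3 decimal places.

560.837 mg/L

k = ln 2 / 11 = 0.06301 per h
Dose 1 (265 mg at t=0 h): 265·exp(−0.06301·45) = 15.551 mg/L
Dose 2 (80 mg at t=7 h): 80·exp(−0.06301·38) = 7.297 mg/L
Dose 3 (145 mg at t=14 h): 145·exp(−0.06301·31) = 20.559 mg/L
Dose 4 (165 mg at t=21 h): 165·exp(−0.06301·24) = 36.366 mg/L
Dose 5 (340 mg at t=28 h): 340·exp(−0.06301·17) = 116.480 mg/L
Dose 6 (195 mg at t=35 h): 195·exp(−0.06301·10) = 103.842 mg/L
Dose 7 (315 mg at t=42 h): 315·exp(−0.06301·3) = 260.742 mg/L
C(45) = 15.551 + 7.297 + 20.559 + 36.366 + 116.480 + 103.842 + 260.742 = 560.837 mg/L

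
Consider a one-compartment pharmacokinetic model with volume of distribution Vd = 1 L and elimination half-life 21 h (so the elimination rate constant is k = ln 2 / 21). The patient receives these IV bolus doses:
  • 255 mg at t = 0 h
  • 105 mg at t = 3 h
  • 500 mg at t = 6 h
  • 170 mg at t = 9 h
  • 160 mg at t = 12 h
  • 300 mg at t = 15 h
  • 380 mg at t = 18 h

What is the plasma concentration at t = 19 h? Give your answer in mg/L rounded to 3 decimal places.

1403.429 mg/L

k = ln 2 / 21 = 0.03301 per h
Dose 1 (255 mg at t=0 h): 255·exp(−0.03301·19) = 136.201 mg/L
Dose 2 (105 mg at t=3 h): 105·exp(−0.03301·16) = 61.920 mg/L
Dose 3 (500 mg at t=6 h): 500·exp(−0.03301·13) = 325.550 mg/L
Dose 4 (170 mg at t=9 h): 170·exp(−0.03301·10) = 122.208 mg/L
Dose 5 (160 mg at t=12 h): 160·exp(−0.03301·7) = 126.992 mg/L
Dose 6 (300 mg at t=15 h): 300·exp(−0.03301·4) = 262.895 mg/L
Dose 7 (380 mg at t=18 h): 380·exp(−0.03301·1) = 367.662 mg/L
C(19) = 136.201 + 61.920 + 325.550 + 122.208 + 126.992 + 262.895 + 367.662 = 1403.429 mg/L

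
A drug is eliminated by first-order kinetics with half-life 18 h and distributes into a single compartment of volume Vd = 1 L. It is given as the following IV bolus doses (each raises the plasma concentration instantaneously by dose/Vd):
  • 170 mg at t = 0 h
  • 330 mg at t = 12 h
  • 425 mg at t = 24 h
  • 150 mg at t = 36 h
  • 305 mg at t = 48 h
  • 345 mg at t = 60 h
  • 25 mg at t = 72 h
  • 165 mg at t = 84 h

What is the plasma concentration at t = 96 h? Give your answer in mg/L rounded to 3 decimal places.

306.803 mg/L

k = ln 2 / 18 = 0.03851 per h
Dose 1 (170 mg at t=0 h): 170·exp(−0.03851·96) = 4.217 mg/L
Dose 2 (330 mg at t=12 h): 330·exp(−0.03851·84) = 12.993 mg/L
Dose 3 (425 mg at t=24 h): 425·exp(−0.03851·72) = 26.562 mg/L
Dose 4 (150 mg at t=36 h): 150·exp(−0.03851·60) = 14.882 mg/L
Dose 5 (305 mg at t=48 h): 305·exp(−0.03851·48) = 48.034 mg/L
Dose 6 (345 mg at t=60 h): 345·exp(−0.03851·36) = 86.250 mg/L
Dose 7 (25 mg at t=72 h): 25·exp(−0.03851·24) = 9.921 mg/L
Dose 8 (165 mg at t=84 h): 165·exp(−0.03851·12) = 103.943 mg/L
C(96) = 4.217 + 12.993 + 26.562 + 14.882 + 48.034 + 86.250 + 9.921 + 103.943 = 306.803 mg/L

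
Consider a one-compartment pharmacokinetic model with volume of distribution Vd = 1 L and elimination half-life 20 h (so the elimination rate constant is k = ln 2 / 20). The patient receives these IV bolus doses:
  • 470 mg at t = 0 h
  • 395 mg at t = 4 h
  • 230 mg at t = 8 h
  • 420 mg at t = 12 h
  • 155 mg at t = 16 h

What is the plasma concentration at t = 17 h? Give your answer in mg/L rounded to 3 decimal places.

1183.741 mg/L

k = ln 2 / 20 = 0.03466 per h
Dose 1 (470 mg at t=0 h): 470·exp(−0.03466·17) = 260.749 mg/L
Dose 2 (395 mg at t=4 h): 395·exp(−0.03466·13) = 251.726 mg/L
Dose 3 (230 mg at t=8 h): 230·exp(−0.03466·9) = 168.370 mg/L
Dose 4 (420 mg at t=12 h): 420·exp(−0.03466·5) = 353.176 mg/L
Dose 5 (155 mg at t=16 h): 155·exp(−0.03466·1) = 149.720 mg/L
C(17) = 260.749 + 251.726 + 168.370 + 353.176 + 149.720 = 1183.741 mg/L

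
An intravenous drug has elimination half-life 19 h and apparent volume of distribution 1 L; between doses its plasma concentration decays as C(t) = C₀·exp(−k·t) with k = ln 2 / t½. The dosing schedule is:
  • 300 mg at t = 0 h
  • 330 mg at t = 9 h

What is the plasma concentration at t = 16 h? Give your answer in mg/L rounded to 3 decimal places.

k = ln 2 / 19 = 0.03648 per h
Dose 1 (300 mg at t=0 h): 300·exp(−0.03648·16) = 167.349 mg/L
Dose 2 (330 mg at t=9 h): 330·exp(−0.03648·7) = 255.628 mg/L
C(16) = 167.349 + 255.628 = 422.977 mg/L

422.977 mg/L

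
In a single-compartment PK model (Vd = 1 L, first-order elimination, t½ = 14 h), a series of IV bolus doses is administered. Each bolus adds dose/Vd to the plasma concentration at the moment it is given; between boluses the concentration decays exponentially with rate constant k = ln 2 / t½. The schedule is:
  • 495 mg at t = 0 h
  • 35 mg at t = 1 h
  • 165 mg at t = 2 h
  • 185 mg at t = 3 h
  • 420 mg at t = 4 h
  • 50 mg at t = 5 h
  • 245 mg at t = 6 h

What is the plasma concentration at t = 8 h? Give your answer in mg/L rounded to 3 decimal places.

k = ln 2 / 14 = 0.04951 per h
Dose 1 (495 mg at t=0 h): 495·exp(−0.04951·8) = 333.110 mg/L
Dose 2 (35 mg at t=1 h): 35·exp(−0.04951·7) = 24.749 mg/L
Dose 3 (165 mg at t=2 h): 165·exp(−0.04951·6) = 122.595 mg/L
Dose 4 (185 mg at t=3 h): 185·exp(−0.04951·5) = 144.431 mg/L
Dose 5 (420 mg at t=4 h): 420·exp(−0.04951·4) = 344.541 mg/L
Dose 6 (50 mg at t=5 h): 50·exp(−0.04951·3) = 43.099 mg/L
Dose 7 (245 mg at t=6 h): 245·exp(−0.04951·2) = 221.902 mg/L
C(8) = 333.110 + 24.749 + 122.595 + 144.431 + 344.541 + 43.099 + 221.902 = 1234.427 mg/L

1234.427 mg/L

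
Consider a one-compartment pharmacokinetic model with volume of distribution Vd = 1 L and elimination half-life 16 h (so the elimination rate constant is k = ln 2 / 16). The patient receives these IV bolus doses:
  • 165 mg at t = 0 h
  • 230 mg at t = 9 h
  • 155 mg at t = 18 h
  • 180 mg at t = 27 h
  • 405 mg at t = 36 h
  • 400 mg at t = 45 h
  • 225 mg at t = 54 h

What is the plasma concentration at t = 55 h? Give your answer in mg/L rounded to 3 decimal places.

k = ln 2 / 16 = 0.04332 per h
Dose 1 (165 mg at t=0 h): 165·exp(−0.04332·55) = 15.230 mg/L
Dose 2 (230 mg at t=9 h): 230·exp(−0.04332·46) = 31.352 mg/L
Dose 3 (155 mg at t=18 h): 155·exp(−0.04332·37) = 31.203 mg/L
Dose 4 (180 mg at t=27 h): 180·exp(−0.04332·28) = 53.514 mg/L
Dose 5 (405 mg at t=36 h): 405·exp(−0.04332·19) = 177.821 mg/L
Dose 6 (400 mg at t=45 h): 400·exp(−0.04332·10) = 259.368 mg/L
Dose 7 (225 mg at t=54 h): 225·exp(−0.04332·1) = 215.461 mg/L
C(55) = 15.230 + 31.352 + 31.203 + 53.514 + 177.821 + 259.368 + 215.461 = 783.949 mg/L

783.949 mg/L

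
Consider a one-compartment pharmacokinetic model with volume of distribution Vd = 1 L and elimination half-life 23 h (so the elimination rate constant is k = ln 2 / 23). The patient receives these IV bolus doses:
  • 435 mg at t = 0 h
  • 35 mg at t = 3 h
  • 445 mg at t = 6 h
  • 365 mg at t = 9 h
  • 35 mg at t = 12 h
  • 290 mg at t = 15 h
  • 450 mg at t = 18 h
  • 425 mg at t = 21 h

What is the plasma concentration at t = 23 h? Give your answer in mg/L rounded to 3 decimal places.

k = ln 2 / 23 = 0.03014 per h
Dose 1 (435 mg at t=0 h): 435·exp(−0.03014·23) = 217.500 mg/L
Dose 2 (35 mg at t=3 h): 35·exp(−0.03014·20) = 19.156 mg/L
Dose 3 (445 mg at t=6 h): 445·exp(−0.03014·17) = 266.600 mg/L
Dose 4 (365 mg at t=9 h): 365·exp(−0.03014·14) = 239.363 mg/L
Dose 5 (35 mg at t=12 h): 35·exp(−0.03014·11) = 25.124 mg/L
Dose 6 (290 mg at t=15 h): 290·exp(−0.03014·8) = 227.872 mg/L
Dose 7 (450 mg at t=18 h): 450·exp(−0.03014·5) = 387.054 mg/L
Dose 8 (425 mg at t=21 h): 425·exp(−0.03014·2) = 400.140 mg/L
C(23) = 217.500 + 19.156 + 266.600 + 239.363 + 25.124 + 227.872 + 387.054 + 400.140 = 1782.810 mg/L

1782.810 mg/L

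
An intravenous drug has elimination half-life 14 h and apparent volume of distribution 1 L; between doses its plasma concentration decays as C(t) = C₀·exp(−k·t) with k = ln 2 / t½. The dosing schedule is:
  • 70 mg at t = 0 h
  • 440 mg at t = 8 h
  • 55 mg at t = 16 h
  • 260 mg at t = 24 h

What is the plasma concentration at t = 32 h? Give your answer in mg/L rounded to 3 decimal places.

k = ln 2 / 14 = 0.04951 per h
Dose 1 (70 mg at t=0 h): 70·exp(−0.04951·32) = 14.356 mg/L
Dose 2 (440 mg at t=8 h): 440·exp(−0.04951·24) = 134.092 mg/L
Dose 3 (55 mg at t=16 h): 55·exp(−0.04951·16) = 24.907 mg/L
Dose 4 (260 mg at t=24 h): 260·exp(−0.04951·8) = 174.967 mg/L
C(32) = 14.356 + 134.092 + 24.907 + 174.967 = 348.322 mg/L

348.322 mg/L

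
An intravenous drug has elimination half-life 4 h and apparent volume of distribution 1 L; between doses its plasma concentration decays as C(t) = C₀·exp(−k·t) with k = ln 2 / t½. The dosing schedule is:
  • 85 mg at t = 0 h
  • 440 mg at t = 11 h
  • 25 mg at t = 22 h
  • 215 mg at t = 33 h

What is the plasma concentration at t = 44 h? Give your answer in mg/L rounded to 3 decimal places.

k = ln 2 / 4 = 0.17329 per h
Dose 1 (85 mg at t=0 h): 85·exp(−0.17329·44) = 0.042 mg/L
Dose 2 (440 mg at t=11 h): 440·exp(−0.17329·33) = 1.445 mg/L
Dose 3 (25 mg at t=22 h): 25·exp(−0.17329·22) = 0.552 mg/L
Dose 4 (215 mg at t=33 h): 215·exp(−0.17329·11) = 31.960 mg/L
C(44) = 0.042 + 1.445 + 0.552 + 31.960 = 33.999 mg/L

33.999 mg/L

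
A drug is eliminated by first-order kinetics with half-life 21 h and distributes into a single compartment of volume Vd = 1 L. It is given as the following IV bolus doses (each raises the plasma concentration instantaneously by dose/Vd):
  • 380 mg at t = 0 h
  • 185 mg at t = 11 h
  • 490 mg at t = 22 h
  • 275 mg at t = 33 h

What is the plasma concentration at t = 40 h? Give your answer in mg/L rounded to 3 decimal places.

661.286 mg/L

k = ln 2 / 21 = 0.03301 per h
Dose 1 (380 mg at t=0 h): 380·exp(−0.03301·40) = 101.483 mg/L
Dose 2 (185 mg at t=11 h): 185·exp(−0.03301·29) = 71.034 mg/L
Dose 3 (490 mg at t=22 h): 490·exp(−0.03301·18) = 270.502 mg/L
Dose 4 (275 mg at t=33 h): 275·exp(−0.03301·7) = 218.268 mg/L
C(40) = 101.483 + 71.034 + 270.502 + 218.268 = 661.286 mg/L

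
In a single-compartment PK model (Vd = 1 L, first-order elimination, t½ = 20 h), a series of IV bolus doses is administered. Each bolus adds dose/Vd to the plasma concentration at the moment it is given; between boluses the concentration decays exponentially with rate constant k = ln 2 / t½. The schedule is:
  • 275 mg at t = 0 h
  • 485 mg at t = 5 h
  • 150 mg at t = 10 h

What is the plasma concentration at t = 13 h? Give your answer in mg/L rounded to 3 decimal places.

k = ln 2 / 20 = 0.03466 per h
Dose 1 (275 mg at t=0 h): 275·exp(−0.03466·13) = 175.252 mg/L
Dose 2 (485 mg at t=5 h): 485·exp(−0.03466·8) = 367.561 mg/L
Dose 3 (150 mg at t=10 h): 150·exp(−0.03466·3) = 135.188 mg/L
C(13) = 175.252 + 367.561 + 135.188 = 678.001 mg/L

678.001 mg/L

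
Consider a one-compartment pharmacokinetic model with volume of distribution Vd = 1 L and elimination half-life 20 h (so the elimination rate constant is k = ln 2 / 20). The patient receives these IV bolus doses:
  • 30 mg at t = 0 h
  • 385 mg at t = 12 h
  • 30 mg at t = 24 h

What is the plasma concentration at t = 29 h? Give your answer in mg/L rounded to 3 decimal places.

249.800 mg/L

k = ln 2 / 20 = 0.03466 per h
Dose 1 (30 mg at t=0 h): 30·exp(−0.03466·29) = 10.981 mg/L
Dose 2 (385 mg at t=12 h): 385·exp(−0.03466·17) = 213.592 mg/L
Dose 3 (30 mg at t=24 h): 30·exp(−0.03466·5) = 25.227 mg/L
C(29) = 10.981 + 213.592 + 25.227 = 249.800 mg/L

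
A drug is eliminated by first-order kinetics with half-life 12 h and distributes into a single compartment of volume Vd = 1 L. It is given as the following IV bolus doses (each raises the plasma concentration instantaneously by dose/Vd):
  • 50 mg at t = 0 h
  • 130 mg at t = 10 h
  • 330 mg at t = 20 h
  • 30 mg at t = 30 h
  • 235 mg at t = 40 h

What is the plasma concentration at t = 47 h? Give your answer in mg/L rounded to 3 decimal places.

k = ln 2 / 12 = 0.05776 per h
Dose 1 (50 mg at t=0 h): 50·exp(−0.05776·47) = 3.311 mg/L
Dose 2 (130 mg at t=10 h): 130·exp(−0.05776·37) = 15.338 mg/L
Dose 3 (330 mg at t=20 h): 330·exp(−0.05776·27) = 69.374 mg/L
Dose 4 (30 mg at t=30 h): 30·exp(−0.05776·17) = 11.237 mg/L
Dose 5 (235 mg at t=40 h): 235·exp(−0.05776·7) = 156.844 mg/L
C(47) = 3.311 + 15.338 + 69.374 + 11.237 + 156.844 = 256.104 mg/L

256.104 mg/L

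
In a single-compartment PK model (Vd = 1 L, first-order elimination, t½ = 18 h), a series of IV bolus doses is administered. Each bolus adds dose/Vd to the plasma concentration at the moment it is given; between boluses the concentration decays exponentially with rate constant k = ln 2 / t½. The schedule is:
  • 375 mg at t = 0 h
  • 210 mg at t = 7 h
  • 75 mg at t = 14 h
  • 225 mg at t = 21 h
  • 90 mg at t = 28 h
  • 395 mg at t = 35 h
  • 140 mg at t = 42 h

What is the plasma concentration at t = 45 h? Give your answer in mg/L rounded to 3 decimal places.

k = ln 2 / 18 = 0.03851 per h
Dose 1 (375 mg at t=0 h): 375·exp(−0.03851·45) = 66.291 mg/L
Dose 2 (210 mg at t=7 h): 210·exp(−0.03851·38) = 48.608 mg/L
Dose 3 (75 mg at t=14 h): 75·exp(−0.03851·31) = 22.731 mg/L
Dose 4 (225 mg at t=21 h): 225·exp(−0.03851·24) = 89.291 mg/L
Dose 5 (90 mg at t=28 h): 90·exp(−0.03851·17) = 46.767 mg/L
Dose 6 (395 mg at t=35 h): 395·exp(−0.03851·10) = 268.756 mg/L
Dose 7 (140 mg at t=42 h): 140·exp(−0.03851·3) = 124.726 mg/L
C(45) = 66.291 + 48.608 + 22.731 + 89.291 + 46.767 + 268.756 + 124.726 = 667.171 mg/L

667.171 mg/L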